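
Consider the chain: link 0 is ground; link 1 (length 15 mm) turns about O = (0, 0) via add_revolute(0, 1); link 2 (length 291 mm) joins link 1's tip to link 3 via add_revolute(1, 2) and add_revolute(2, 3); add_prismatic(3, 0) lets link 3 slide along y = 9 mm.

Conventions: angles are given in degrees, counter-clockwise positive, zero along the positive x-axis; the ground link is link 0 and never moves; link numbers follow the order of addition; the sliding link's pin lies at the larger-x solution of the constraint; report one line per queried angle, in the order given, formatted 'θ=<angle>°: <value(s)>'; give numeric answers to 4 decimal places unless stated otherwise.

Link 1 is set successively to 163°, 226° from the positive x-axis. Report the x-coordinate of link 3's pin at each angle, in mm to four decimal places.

geometry: r = 15 mm, L = 291 mm, e = 9 mm
θ=163°: crank pin P = (r cos θ, r sin θ) = (-14.344571, 4.385576)
θ=163°: h = r sin θ − e = 4.385576 − 9 = -4.614424
θ=163°: x = r cos θ + √(L² − h²) = -14.344571 + 290.963412 = 276.618841
θ=226°: crank pin P = (r cos θ, r sin θ) = (-10.419876, -10.790097)
θ=226°: h = r sin θ − e = -10.790097 − 9 = -19.790097
θ=226°: x = r cos θ + √(L² − h²) = -10.419876 + 290.326286 = 279.906410

θ=163°: 276.6188
θ=226°: 279.9064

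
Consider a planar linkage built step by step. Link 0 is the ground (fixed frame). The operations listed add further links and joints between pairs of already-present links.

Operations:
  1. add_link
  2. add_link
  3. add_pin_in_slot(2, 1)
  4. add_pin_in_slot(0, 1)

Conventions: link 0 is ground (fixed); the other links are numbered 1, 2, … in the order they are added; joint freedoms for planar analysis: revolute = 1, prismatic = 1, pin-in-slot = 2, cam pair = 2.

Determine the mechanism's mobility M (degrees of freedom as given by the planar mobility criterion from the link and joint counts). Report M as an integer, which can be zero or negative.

L=1 J1=0 J2=0
add link → L=2 J1=0 J2=0
add link → L=3 J1=0 J2=0
PS@2,1 dof=2 J2 → L=3 J1=0 J2=1
PS@0,1 dof=2 J2 → L=3 J1=0 J2=2
M=3(L−1)−2J1−J2=3·2−2·0−2=4

M = 4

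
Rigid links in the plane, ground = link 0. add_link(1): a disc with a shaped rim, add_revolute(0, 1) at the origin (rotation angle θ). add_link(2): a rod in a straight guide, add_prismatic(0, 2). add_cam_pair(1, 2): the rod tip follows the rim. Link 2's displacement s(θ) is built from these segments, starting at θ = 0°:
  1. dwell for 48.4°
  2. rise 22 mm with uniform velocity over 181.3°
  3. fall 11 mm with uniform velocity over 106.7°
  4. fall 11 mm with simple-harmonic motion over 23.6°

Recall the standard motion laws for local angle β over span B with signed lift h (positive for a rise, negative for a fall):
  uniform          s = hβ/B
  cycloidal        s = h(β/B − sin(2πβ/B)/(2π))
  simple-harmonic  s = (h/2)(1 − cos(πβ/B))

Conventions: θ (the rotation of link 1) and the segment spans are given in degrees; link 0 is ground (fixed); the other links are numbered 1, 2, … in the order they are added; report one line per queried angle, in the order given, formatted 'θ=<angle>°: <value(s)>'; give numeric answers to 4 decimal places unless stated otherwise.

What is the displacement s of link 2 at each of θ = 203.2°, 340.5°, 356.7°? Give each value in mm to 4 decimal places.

segment 1 (0° to 48.4°, dwell): s unchanged at 0.0000
θ = 203.2° falls in segment 2 (48.4° to 229.7°, uniform, h = 22): β = 203.2 − 48.4 = 154.8°, B = 181.3°; Δs = 22·154.8/181.3 = 18.7843; s = 0.0000 + 18.7843 = 18.7843
segment 2 (48.4° to 229.7°, uniform, h = 22) is passed completely: s = 0.0000 + (22) = 22.0000
segment 3 (229.7° to 336.4°, uniform, h = -11) is passed completely: s = 22.0000 + (-11) = 11.0000
θ = 340.5° falls in segment 4 (336.4° to 360°, simple-harmonic, h = -11): β = 340.5 − 336.4 = 4.1°, B = 23.6°; Δs = -11/2·(1 − cos(π·0.1737)) = -0.7990; s = 11.0000 − 0.7990 = 10.2010
θ = 356.7° falls in segment 4 (336.4° to 360°, simple-harmonic, h = -11): β = 356.7 − 336.4 = 20.3°, B = 23.6°; Δs = -11/2·(1 − cos(π·0.8602)) = -10.4778; s = 11.0000 − 10.4778 = 0.5222

θ=203.2°: 18.7843
θ=340.5°: 10.2010
θ=356.7°: 0.5222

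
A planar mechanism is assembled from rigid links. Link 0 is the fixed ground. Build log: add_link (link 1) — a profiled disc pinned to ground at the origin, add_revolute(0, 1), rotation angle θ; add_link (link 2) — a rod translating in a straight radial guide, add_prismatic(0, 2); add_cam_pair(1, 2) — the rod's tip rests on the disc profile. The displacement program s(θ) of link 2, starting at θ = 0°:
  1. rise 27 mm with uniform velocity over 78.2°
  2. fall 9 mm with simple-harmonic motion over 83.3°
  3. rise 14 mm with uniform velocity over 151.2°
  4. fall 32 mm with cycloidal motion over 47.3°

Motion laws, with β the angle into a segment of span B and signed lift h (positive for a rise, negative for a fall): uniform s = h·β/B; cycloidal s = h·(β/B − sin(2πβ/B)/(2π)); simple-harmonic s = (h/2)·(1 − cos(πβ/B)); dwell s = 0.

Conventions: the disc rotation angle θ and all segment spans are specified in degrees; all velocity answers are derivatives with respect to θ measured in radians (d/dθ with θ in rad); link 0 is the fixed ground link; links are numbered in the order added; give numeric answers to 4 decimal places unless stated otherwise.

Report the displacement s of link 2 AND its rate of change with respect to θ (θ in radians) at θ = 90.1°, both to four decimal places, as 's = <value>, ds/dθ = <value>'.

seg 1 [0°–78.2°] uniform, h=27: full span → s += 27 → s = 27.0000
seg 2 [78.2°–161.5°] simple-harmonic, h=-9: θ=90.1° here. β=11.9, B=83.3. -9/2·(1 − cos(π·0.1429)) = -0.4456 → s = 26.5544
velocity in seg [78.2°–161.5°] (simple-harmonic), θ in radians: β = 11.9° = 0.2077 rad, B = 83.3° = 1.4539 rad; ds/dθ = (πh/(2B)) sin(πβ/B) = (π·(-9)/(2·1.4539)) sin(π·0.1429) = -4.219038 mm/rad

s = 26.5544, ds/dθ = -4.2190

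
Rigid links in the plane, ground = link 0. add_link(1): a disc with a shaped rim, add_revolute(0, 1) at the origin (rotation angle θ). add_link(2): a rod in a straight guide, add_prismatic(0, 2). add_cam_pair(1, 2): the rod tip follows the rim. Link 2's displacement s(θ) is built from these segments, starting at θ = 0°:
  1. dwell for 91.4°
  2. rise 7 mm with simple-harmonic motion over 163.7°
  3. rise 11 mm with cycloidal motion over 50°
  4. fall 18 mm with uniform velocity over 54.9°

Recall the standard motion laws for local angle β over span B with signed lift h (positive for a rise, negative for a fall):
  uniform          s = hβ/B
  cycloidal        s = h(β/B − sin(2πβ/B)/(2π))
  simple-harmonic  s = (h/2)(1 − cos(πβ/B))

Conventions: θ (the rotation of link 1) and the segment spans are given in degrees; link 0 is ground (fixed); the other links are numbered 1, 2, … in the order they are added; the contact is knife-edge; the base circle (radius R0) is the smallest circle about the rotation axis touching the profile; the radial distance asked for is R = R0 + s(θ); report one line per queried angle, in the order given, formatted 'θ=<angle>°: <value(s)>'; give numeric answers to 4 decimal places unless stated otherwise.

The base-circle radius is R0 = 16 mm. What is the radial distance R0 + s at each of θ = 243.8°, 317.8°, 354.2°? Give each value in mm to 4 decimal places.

segment 1 (0° to 91.4°, dwell): s unchanged at 0.0000
θ = 243.8° falls in segment 2 (91.4° to 255.1°, simple-harmonic, h = 7): β = 243.8 − 91.4 = 152.4°, B = 163.7°; Δs = 7/2·(1 − cos(π·0.9310)) = 6.9180; s = 0.0000 + 6.9180 = 6.9180
segment 2 (91.4° to 255.1°, simple-harmonic, h = 7) is passed completely: s = 0.0000 + (7) = 7.0000
segment 3 (255.1° to 305.1°, cycloidal, h = 11) is passed completely: s = 7.0000 + (11) = 18.0000
θ = 317.8° falls in segment 4 (305.1° to 360°, uniform, h = -18): β = 317.8 − 305.1 = 12.7°, B = 54.9°; Δs = -18·12.7/54.9 = -4.1639; s = 18.0000 − 4.1639 = 13.8361
θ = 354.2° falls in segment 4 (305.1° to 360°, uniform, h = -18): β = 354.2 − 305.1 = 49.1°, B = 54.9°; Δs = -18·49.1/54.9 = -16.0984; s = 18.0000 − 16.0984 = 1.9016
θ=243.8°: R = R0 + s = 16 + 6.9180 = 22.9180
θ=317.8°: R = R0 + s = 16 + 13.8361 = 29.8361
θ=354.2°: R = R0 + s = 16 + 1.9016 = 17.9016

θ=243.8°: 22.9180
θ=317.8°: 29.8361
θ=354.2°: 17.9016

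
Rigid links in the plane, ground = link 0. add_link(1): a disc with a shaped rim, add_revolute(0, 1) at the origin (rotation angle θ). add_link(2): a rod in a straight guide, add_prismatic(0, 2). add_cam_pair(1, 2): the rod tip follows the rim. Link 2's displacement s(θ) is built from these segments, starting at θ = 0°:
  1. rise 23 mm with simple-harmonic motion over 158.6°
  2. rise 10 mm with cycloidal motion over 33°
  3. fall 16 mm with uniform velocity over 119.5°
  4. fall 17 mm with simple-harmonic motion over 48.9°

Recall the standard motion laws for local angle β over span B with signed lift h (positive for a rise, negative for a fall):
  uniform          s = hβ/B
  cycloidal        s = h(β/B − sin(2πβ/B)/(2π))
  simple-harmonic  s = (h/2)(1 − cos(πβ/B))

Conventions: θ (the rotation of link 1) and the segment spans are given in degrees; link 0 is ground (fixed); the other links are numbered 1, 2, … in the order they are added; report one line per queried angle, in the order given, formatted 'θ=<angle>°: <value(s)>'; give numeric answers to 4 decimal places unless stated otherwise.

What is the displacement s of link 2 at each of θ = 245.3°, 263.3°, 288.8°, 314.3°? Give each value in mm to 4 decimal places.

segment 1 (0° to 158.6°, simple-harmonic, h = 23) is passed completely: s = 0.0000 + (23) = 23.0000
segment 2 (158.6° to 191.6°, cycloidal, h = 10) is passed completely: s = 23.0000 + (10) = 33.0000
θ = 245.3° falls in segment 3 (191.6° to 311.1°, uniform, h = -16): β = 245.3 − 191.6 = 53.7°, B = 119.5°; Δs = -16·53.7/119.5 = -7.1900; s = 33.0000 − 7.1900 = 25.8100
θ = 263.3° falls in segment 3 (191.6° to 311.1°, uniform, h = -16): β = 263.3 − 191.6 = 71.7°, B = 119.5°; Δs = -16·71.7/119.5 = -9.6000; s = 33.0000 − 9.6000 = 23.4000
θ = 288.8° falls in segment 3 (191.6° to 311.1°, uniform, h = -16): β = 288.8 − 191.6 = 97.2°, B = 119.5°; Δs = -16·97.2/119.5 = -13.0142; s = 33.0000 − 13.0142 = 19.9858
segment 3 (191.6° to 311.1°, uniform, h = -16) is passed completely: s = 33.0000 + (-16) = 17.0000
θ = 314.3° falls in segment 4 (311.1° to 360°, simple-harmonic, h = -17): β = 314.3 − 311.1 = 3.2°, B = 48.9°; Δs = -17/2·(1 − cos(π·0.0654)) = -0.1790; s = 17.0000 − 0.1790 = 16.8210

θ=245.3°: 25.8100
θ=263.3°: 23.4000
θ=288.8°: 19.9858
θ=314.3°: 16.8210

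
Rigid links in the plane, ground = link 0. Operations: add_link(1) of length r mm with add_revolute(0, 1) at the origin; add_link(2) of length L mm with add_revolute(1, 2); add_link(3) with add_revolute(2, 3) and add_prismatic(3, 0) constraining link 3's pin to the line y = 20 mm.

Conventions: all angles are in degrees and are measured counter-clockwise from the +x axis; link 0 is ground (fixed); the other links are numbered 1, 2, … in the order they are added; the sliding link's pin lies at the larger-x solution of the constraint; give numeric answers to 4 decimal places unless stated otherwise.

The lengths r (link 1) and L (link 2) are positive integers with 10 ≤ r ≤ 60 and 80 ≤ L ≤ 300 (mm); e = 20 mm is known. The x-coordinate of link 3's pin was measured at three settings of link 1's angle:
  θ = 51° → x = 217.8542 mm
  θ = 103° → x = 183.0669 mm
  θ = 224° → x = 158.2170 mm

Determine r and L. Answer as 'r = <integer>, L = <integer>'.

constraint per measurement: (x − r cos θ)² + (r sin θ − e)² = L²
subtracting the θ₁ and θ₂ equations cancels the r² and L² terms:
r = (x₁² − x₂²) / (2[(x₁cos θ₁ + e sin θ₁) − (x₂cos θ₂ + e sin θ₂)]) = 40.0001 → r = 40
L² = (x₁ − r cos θ₁)² + (r sin θ₁ − e)² = 37249.0117 → L = 193.0000 → L = 193
check at θ₃=224°: x = 158.2170 (printed 158.2170) ✓

r = 40, L = 193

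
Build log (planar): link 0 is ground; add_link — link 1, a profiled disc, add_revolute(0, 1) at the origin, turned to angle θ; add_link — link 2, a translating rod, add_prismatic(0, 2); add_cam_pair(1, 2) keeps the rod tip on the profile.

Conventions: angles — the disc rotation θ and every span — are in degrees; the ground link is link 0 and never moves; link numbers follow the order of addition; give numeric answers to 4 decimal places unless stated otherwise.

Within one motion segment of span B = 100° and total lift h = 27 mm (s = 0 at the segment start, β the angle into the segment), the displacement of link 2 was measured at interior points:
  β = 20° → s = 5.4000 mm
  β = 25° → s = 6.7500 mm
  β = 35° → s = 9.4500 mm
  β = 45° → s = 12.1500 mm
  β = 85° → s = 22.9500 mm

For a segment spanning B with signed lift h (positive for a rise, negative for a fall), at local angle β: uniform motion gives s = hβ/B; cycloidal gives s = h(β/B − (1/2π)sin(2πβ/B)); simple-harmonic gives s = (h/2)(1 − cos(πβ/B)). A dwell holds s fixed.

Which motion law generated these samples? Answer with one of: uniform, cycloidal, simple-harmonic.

candidates at β/B = r: uniform s = h·r (linear in β); cycloidal s = h·(r − sin(2πr)/(2π)); simple-harmonic s = (h/2)(1 − cos(πr))
β=20°: printed 5.4000 | uniform 5.4000, cycloidal 1.3131, simple-harmonic 2.5783
β=25°: printed 6.7500 | uniform 6.7500, cycloidal 2.4528, simple-harmonic 3.9541
β=35°: printed 9.4500 | uniform 9.4500, cycloidal 5.9735, simple-harmonic 7.3711
β=45°: printed 12.1500 | uniform 12.1500, cycloidal 10.8221, simple-harmonic 11.3881
β=85°: printed 22.9500 | uniform 22.9500, cycloidal 26.4265, simple-harmonic 25.5286
only one law matches every sample → uniform

uniform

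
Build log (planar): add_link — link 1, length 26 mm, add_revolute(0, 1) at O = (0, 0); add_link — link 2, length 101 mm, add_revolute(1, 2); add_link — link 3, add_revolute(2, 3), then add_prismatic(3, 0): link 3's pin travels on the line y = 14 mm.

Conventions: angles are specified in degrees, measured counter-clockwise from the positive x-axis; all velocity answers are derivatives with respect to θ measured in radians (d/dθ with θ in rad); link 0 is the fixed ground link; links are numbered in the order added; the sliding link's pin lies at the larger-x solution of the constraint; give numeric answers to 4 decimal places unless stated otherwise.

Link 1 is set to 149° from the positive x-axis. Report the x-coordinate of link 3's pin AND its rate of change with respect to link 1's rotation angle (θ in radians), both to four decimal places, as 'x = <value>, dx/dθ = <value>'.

geometry: r = 26 mm, L = 101 mm, e = 14 mm
crank pin P = (r cos θ, r sin θ) = (-22.286350, 13.390990)
h = r sin θ − e = 13.390990 − 14 = -0.609010
x = r cos θ + √(L² − h²) = -22.286350 + 100.998164 = 78.711814
dx/dθ = −r sin θ − h·r cos θ/√(L² − h²) (θ in radians; h = -0.609010) = -13.525375

x = 78.7118, dx/dθ = -13.5254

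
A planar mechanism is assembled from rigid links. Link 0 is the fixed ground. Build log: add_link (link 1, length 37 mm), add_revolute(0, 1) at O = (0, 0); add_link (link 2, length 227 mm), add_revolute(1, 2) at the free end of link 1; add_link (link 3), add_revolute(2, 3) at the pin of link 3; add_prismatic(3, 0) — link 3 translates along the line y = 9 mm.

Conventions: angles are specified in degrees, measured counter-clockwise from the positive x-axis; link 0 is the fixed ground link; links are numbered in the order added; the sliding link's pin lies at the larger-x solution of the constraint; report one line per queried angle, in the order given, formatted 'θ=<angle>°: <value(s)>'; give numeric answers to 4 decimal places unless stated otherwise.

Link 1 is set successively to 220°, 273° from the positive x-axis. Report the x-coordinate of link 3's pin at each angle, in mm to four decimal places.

geometry: r = 37 mm, L = 227 mm, e = 9 mm
θ=220°: crank pin P = (r cos θ, r sin θ) = (-28.343644, -23.783142)
θ=220°: h = r sin θ − e = -23.783142 − 9 = -32.783142
θ=220°: x = r cos θ + √(L² − h²) = -28.343644 + 224.620270 = 196.276625
θ=273°: crank pin P = (r cos θ, r sin θ) = (1.936430, -36.949293)
θ=273°: h = r sin θ − e = -36.949293 − 9 = -45.949293
θ=273°: x = r cos θ + √(L² − h²) = 1.936430 + 222.300838 = 224.237268

θ=220°: 196.2766
θ=273°: 224.2373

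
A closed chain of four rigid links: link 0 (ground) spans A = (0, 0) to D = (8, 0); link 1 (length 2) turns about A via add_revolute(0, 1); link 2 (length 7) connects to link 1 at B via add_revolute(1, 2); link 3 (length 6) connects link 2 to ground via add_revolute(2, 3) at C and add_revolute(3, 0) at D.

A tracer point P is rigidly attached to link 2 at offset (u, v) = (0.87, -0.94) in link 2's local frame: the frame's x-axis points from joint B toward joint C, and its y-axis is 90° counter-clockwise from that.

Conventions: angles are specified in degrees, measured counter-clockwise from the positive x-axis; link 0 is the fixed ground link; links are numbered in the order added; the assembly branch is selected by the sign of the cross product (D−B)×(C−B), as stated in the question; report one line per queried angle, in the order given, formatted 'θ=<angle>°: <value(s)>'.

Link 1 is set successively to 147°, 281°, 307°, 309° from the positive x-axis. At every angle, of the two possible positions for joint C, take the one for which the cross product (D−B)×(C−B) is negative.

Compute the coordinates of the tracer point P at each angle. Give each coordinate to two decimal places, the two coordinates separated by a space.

A=(0,0), D=(8.00,0)
θ=147°: B = A + 2.00·(cos147°, sin147°) = (-1.6773, 1.0893)
θ=147°: |BD| = 9.7385
θ=147°: circle(B,7.00) ∩ circle(D,6.00): a=5.5367, h=4.2831
θ=147°:   candidates: C₊=(4.3037,4.7262) cross=41.711; C₋=(3.3455,-3.7863) cross=-41.711
θ=147°:   branch - wants cross < 0 → take C=(3.3455,-3.7863) (cross=-41.711)
θ=147°: ex = (C−B)/|BC| = (0.7176,-0.6965); ey = (0.6965,0.7176)
θ=147°: P = B + 0.87·ex + -0.94·ey = (-1.7078,-0.1912)
θ=281°: B = A + 2.00·(cos281°, sin281°) = (0.3816, -1.9633)
θ=281°: |BD| = 7.8673
θ=281°: circle(B,7.00) ∩ circle(D,6.00): a=4.7598, h=5.1326
θ=281°:   candidates: C₊=(3.7100,4.1948) cross=40.380; C₋=(6.2717,-5.7457) cross=-40.380
θ=281°:   branch - wants cross < 0 → take C=(6.2717,-5.7457) (cross=-40.380)
θ=281°: ex = (C−B)/|BC| = (0.8414,-0.5403); ey = (0.5403,0.8414)
θ=281°: P = B + 0.87·ex + -0.94·ey = (0.6057,-3.2243)
θ=307°: B = A + 2.00·(cos307°, sin307°) = (1.2036, -1.5973)
θ=307°: |BD| = 6.9815
θ=307°: circle(B,7.00) ∩ circle(D,6.00): a=4.4218, h=5.4266
θ=307°:   candidates: C₊=(4.2666,4.6970) cross=37.886; C₋=(6.7497,-5.8683) cross=-37.886
θ=307°:   branch - wants cross < 0 → take C=(6.7497,-5.8683) (cross=-37.886)
θ=307°: ex = (C−B)/|BC| = (0.7923,-0.6101); ey = (0.6101,0.7923)
θ=307°: P = B + 0.87·ex + -0.94·ey = (1.3194,-2.8728)
θ=309°: B = A + 2.00·(cos309°, sin309°) = (1.2586, -1.5543)
θ=309°: |BD| = 6.9182
θ=309°: circle(B,7.00) ∩ circle(D,6.00): a=4.3987, h=5.4453
θ=309°:   candidates: C₊=(4.3215,4.7401) cross=37.672; C₋=(6.7682,-5.8722) cross=-37.672
θ=309°:   branch - wants cross < 0 → take C=(6.7682,-5.8722) (cross=-37.672)
θ=309°: ex = (C−B)/|BC| = (0.7871,-0.6168); ey = (0.6168,0.7871)
θ=309°: P = B + 0.87·ex + -0.94·ey = (1.3636,-2.8308)

θ=147°: -1.71 -0.19
θ=281°: 0.61 -3.22
θ=307°: 1.32 -2.87
θ=309°: 1.36 -2.83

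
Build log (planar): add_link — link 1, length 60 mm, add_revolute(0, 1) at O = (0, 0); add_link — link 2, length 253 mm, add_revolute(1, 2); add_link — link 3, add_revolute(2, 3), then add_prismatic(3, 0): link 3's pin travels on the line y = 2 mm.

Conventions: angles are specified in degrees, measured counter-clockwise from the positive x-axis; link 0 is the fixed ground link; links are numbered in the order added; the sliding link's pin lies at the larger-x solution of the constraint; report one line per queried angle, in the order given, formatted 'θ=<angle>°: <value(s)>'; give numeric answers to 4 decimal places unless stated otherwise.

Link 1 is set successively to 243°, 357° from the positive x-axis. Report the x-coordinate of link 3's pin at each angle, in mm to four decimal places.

geometry: r = 60 mm, L = 253 mm, e = 2 mm
θ=243°: crank pin P = (r cos θ, r sin θ) = (-27.239430, -53.460391)
θ=243°: h = r sin θ − e = -53.460391 − 2 = -55.460391
θ=243°: x = r cos θ + √(L² − h²) = -27.239430 + 246.846400 = 219.606970
θ=357°: crank pin P = (r cos θ, r sin θ) = (59.917772, -3.140157)
θ=357°: h = r sin θ − e = -3.140157 − 2 = -5.140157
θ=357°: x = r cos θ + √(L² − h²) = 59.917772 + 252.947779 = 312.865551

θ=243°: 219.6070
θ=357°: 312.8656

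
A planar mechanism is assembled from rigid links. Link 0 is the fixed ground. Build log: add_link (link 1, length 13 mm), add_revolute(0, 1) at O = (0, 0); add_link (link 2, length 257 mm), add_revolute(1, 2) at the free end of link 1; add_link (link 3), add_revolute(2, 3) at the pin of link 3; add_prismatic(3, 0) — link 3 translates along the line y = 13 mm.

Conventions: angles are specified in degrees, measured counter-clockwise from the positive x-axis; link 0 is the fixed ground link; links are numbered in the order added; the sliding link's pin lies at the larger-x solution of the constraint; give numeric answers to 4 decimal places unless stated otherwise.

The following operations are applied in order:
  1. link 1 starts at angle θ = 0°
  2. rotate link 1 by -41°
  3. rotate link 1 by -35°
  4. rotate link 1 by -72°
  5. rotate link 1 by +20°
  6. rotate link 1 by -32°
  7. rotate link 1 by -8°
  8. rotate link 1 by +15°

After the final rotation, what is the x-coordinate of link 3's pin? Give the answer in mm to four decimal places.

geometry: r = 13 mm, L = 257 mm, e = 13 mm; θ starts at 0°
rotate link 1 by -41°: θ ← 0° -41° = -41°
rotate link 1 by -35°: θ ← -41° -35° = -76°
rotate link 1 by -72°: θ ← -76° -72° = -148°
rotate link 1 by +20°: θ ← -148° +20° = -128°
rotate link 1 by -32°: θ ← -128° -32° = -160°
rotate link 1 by -8°: θ ← -160° -8° = -168°
rotate link 1 by +15°: θ ← -168° +15° = -153°
crank pin P = (r cos θ, r sin θ) = (-11.583085, -5.901876)
h = r sin θ − e = -5.901876 − 13 = -18.901876
x = r cos θ + √(L² − h²) = -11.583085 + 256.303958 = 244.720874

244.7209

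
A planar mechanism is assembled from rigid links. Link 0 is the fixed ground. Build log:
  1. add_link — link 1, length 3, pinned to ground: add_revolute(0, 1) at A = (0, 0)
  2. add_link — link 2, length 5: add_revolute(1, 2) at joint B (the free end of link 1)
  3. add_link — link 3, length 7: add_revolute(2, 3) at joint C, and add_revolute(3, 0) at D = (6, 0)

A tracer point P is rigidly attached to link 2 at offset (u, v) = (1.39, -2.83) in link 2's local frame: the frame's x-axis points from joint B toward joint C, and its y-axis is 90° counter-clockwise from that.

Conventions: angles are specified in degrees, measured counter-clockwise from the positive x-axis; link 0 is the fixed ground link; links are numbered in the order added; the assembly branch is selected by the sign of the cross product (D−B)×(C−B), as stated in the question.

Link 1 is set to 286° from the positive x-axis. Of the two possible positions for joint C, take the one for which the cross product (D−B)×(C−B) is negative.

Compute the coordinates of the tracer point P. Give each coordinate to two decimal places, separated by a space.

A=(0,0), D=(6.00,0)
B = A + 3.00·(cos286°, sin286°) = (0.8269, -2.8838)
|BD| = 5.9226
circle(B,5.00) ∩ circle(D,7.00): a=0.9352, h=4.9118
  candidates: C₊=(-0.7479,1.8617) cross=29.090; C₋=(4.0353,-6.7186) cross=-29.090
  branch - wants cross < 0 → take C=(4.0353,-6.7186) (cross=-29.090)
ex = (C−B)/|BC| = (0.6417,-0.7670); ey = (0.7670,0.6417)
P = B + 1.39·ex + -2.83·ey = (-0.4517,-5.7658)

-0.45 -5.77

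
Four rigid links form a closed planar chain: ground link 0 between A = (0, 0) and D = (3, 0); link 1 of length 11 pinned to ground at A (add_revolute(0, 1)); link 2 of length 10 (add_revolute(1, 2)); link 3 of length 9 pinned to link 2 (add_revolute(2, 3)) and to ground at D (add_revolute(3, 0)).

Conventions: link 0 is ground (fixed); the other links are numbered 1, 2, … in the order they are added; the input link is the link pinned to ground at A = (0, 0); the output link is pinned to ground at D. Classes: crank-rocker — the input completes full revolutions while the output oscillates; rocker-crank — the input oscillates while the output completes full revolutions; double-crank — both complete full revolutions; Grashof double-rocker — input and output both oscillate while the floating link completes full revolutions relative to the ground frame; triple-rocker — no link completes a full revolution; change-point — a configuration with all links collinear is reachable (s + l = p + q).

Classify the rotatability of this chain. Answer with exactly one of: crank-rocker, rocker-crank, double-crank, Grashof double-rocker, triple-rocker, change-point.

lengths: ground=3, input=11, coupler=10, output=9
sorted: s=3 (shortest), l=11 (longest), p+q=19
s + l = 14 vs p + q = 19
s + l < p + q (Grashof) with shortest = ground link → double-crank

double-crank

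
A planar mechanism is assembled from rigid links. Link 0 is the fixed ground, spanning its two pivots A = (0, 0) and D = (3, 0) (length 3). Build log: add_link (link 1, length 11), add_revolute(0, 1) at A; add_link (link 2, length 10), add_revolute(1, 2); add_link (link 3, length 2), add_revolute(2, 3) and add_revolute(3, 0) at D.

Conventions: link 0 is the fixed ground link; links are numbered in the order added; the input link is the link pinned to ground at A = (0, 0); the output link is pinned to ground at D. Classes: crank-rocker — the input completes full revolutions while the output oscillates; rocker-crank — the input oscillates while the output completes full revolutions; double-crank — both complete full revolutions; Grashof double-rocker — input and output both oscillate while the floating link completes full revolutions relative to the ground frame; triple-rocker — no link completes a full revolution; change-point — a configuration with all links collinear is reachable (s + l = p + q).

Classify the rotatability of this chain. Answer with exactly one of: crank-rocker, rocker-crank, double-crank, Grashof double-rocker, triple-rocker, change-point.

lengths: ground=3, input=11, coupler=10, output=2
sorted: s=2 (shortest), l=11 (longest), p+q=13
s + l = 13 vs p + q = 13
s + l = p + q → change-point (collinear configuration reachable)

change-point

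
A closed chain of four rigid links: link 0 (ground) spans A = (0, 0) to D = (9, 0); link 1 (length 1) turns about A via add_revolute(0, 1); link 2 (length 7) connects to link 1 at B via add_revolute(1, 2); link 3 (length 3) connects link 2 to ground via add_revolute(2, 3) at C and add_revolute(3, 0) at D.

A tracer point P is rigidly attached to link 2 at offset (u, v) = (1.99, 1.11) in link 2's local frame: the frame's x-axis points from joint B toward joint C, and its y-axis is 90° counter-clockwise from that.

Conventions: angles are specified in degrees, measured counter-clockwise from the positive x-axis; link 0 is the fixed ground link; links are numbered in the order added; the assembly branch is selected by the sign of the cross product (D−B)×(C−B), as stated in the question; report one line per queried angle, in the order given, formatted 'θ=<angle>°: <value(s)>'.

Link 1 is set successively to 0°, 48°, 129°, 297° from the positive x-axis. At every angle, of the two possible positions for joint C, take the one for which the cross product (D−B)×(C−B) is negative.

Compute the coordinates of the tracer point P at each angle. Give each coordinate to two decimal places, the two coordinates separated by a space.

A=(0,0), D=(9.00,0)
θ=0°: B = A + 1.00·(cos0°, sin0°) = (1.0000, 0.0000)
θ=0°: |BD| = 8.0000
θ=0°: circle(B,7.00) ∩ circle(D,3.00): a=6.5000, h=2.5981
θ=0°:   candidates: C₊=(7.5000,2.5981) cross=20.785; C₋=(7.5000,-2.5981) cross=-20.785
θ=0°:   branch - wants cross < 0 → take C=(7.5000,-2.5981) (cross=-20.785)
θ=0°: ex = (C−B)/|BC| = (0.9286,-0.3712); ey = (0.3712,0.9286)
θ=0°: P = B + 1.99·ex + 1.11·ey = (3.2598,0.2921)
θ=48°: B = A + 1.00·(cos48°, sin48°) = (0.6691, 0.7431)
θ=48°: |BD| = 8.3639
θ=48°: circle(B,7.00) ∩ circle(D,3.00): a=6.5732, h=2.4069
θ=48°:   candidates: C₊=(7.4302,2.5565) cross=20.131; C₋=(7.0025,-2.2383) cross=-20.131
θ=48°:   branch - wants cross < 0 → take C=(7.0025,-2.2383) (cross=-20.131)
θ=48°: ex = (C−B)/|BC| = (0.9048,-0.4259); ey = (0.4259,0.9048)
θ=48°: P = B + 1.99·ex + 1.11·ey = (2.9424,0.8999)
θ=129°: B = A + 1.00·(cos129°, sin129°) = (-0.6293, 0.7771)
θ=129°: |BD| = 9.6606
θ=129°: circle(B,7.00) ∩ circle(D,3.00): a=6.9006, h=1.1756
θ=129°:   candidates: C₊=(6.3435,1.3938) cross=11.357; C₋=(6.1543,-0.9498) cross=-11.357
θ=129°:   branch - wants cross < 0 → take C=(6.1543,-0.9498) (cross=-11.357)
θ=129°: ex = (C−B)/|BC| = (0.9691,-0.2467); ey = (0.2467,0.9691)
θ=129°: P = B + 1.99·ex + 1.11·ey = (1.5730,1.3619)
θ=297°: B = A + 1.00·(cos297°, sin297°) = (0.4540, -0.8910)
θ=297°: |BD| = 8.5923
θ=297°: circle(B,7.00) ∩ circle(D,3.00): a=6.6238, h=2.2638
θ=297°:   candidates: C₊=(6.8073,2.0475) cross=19.452; C₋=(7.2769,-2.4558) cross=-19.452
θ=297°:   branch - wants cross < 0 → take C=(7.2769,-2.4558) (cross=-19.452)
θ=297°: ex = (C−B)/|BC| = (0.9747,-0.2235); ey = (0.2235,0.9747)
θ=297°: P = B + 1.99·ex + 1.11·ey = (2.6418,-0.2539)

θ=0°: 3.26 0.29
θ=48°: 2.94 0.90
θ=129°: 1.57 1.36
θ=297°: 2.64 -0.25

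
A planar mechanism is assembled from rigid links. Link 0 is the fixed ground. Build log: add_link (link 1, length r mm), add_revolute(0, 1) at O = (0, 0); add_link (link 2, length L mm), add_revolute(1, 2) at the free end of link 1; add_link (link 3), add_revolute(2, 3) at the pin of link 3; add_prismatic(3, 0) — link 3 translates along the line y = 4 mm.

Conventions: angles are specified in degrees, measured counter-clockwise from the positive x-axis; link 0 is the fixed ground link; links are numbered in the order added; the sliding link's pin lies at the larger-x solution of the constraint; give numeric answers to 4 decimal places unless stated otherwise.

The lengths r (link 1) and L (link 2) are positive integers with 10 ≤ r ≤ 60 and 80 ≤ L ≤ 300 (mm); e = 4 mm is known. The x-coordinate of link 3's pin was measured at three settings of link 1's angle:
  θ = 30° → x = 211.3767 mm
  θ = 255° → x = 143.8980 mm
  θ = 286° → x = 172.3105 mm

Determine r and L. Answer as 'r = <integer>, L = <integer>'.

constraint per measurement: (x − r cos θ)² + (r sin θ − e)² = L²
subtracting the θ₁ and θ₂ equations cancels the r² and L² terms:
r = (x₁² − x₂²) / (2[(x₁cos θ₁ + e sin θ₁) − (x₂cos θ₂ + e sin θ₂)]) = 53.0000 → r = 53
L² = (x₁ − r cos θ₁)² + (r sin θ₁ − e)² = 27889.0046 → L = 167.0000 → L = 167
check at θ₃=286°: x = 172.3105 (printed 172.3105) ✓

r = 53, L = 167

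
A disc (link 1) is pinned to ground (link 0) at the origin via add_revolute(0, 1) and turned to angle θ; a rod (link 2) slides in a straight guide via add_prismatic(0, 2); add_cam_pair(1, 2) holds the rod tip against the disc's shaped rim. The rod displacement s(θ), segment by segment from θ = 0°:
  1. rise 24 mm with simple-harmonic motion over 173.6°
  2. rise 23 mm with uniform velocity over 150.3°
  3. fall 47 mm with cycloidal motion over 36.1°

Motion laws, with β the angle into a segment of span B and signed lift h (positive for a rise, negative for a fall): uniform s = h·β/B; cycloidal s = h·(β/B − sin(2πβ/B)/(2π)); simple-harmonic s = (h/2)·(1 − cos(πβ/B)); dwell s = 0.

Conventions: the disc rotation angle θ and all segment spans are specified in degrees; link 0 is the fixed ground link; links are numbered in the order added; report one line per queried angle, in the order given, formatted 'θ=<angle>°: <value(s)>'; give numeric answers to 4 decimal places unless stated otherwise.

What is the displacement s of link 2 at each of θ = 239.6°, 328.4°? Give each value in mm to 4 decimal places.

segment 1 (0° to 173.6°, simple-harmonic, h = 24) is passed completely: s = 0.0000 + (24) = 24.0000
θ = 239.6° falls in segment 2 (173.6° to 323.9°, uniform, h = 23): β = 239.6 − 173.6 = 66°, B = 150.3°; Δs = 23·66/150.3 = 10.0998; s = 24.0000 + 10.0998 = 34.0998
segment 2 (173.6° to 323.9°, uniform, h = 23) is passed completely: s = 24.0000 + (23) = 47.0000
θ = 328.4° falls in segment 3 (323.9° to 360°, cycloidal, h = -47): β = 328.4 − 323.9 = 4.5°, B = 36.1°; Δs = -47·(0.1247 − sin(2π·0.1247)/(2π)) = -0.5809; s = 47.0000 − 0.5809 = 46.4191

θ=239.6°: 34.0998
θ=328.4°: 46.4191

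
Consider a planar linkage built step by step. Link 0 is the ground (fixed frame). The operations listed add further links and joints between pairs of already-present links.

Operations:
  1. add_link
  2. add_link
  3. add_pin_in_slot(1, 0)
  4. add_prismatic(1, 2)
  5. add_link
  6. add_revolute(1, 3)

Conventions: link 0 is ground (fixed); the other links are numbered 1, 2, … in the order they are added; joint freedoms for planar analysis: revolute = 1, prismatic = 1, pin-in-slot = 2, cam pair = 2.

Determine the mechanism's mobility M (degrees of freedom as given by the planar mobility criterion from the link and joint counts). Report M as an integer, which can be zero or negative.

L=1 J1=0 J2=0
add link → L=2 J1=0 J2=0
add link → L=3 J1=0 J2=0
PS@1,0 dof=2 J2 → L=3 J1=0 J2=1
P@1,2 dof=1 J1 → L=3 J1=1 J2=1
add link → L=4 J1=1 J2=1
R@1,3 dof=1 J1 → L=4 J1=2 J2=1
M=3(L−1)−2J1−J2=3·3−2·2−1=4

M = 4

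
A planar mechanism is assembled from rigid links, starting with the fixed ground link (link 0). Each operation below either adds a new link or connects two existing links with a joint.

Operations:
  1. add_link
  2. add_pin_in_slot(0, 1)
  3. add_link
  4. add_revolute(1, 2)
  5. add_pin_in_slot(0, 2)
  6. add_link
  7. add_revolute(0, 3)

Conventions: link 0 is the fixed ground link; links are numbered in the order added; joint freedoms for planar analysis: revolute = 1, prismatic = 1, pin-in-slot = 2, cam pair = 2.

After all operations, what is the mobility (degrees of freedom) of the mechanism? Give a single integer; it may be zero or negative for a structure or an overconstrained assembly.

L=1 J1=0 J2=0
add link → L=2 J1=0 J2=0
PS@0,1 dof=2 J2 → L=2 J1=0 J2=1
add link → L=3 J1=0 J2=1
R@1,2 dof=1 J1 → L=3 J1=1 J2=1
PS@0,2 dof=2 J2 → L=3 J1=1 J2=2
add link → L=4 J1=1 J2=2
R@0,3 dof=1 J1 → L=4 J1=2 J2=2
M=3(L−1)−2J1−J2=3·3−2·2−2=3

M = 3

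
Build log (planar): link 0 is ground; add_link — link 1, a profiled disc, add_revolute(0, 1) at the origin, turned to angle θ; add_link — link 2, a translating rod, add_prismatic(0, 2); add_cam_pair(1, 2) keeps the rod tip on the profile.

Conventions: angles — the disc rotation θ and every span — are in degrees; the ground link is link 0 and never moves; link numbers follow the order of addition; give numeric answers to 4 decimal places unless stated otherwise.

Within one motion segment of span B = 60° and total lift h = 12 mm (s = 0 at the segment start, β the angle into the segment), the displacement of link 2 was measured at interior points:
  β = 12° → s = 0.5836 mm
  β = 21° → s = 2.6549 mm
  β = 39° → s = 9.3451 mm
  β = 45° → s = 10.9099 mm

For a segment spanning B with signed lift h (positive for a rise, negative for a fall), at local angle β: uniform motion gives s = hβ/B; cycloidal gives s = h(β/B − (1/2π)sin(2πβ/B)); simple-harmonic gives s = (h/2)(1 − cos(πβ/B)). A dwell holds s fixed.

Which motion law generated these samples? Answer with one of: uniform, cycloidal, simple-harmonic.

candidates at β/B = r: uniform s = h·r (linear in β); cycloidal s = h·(r − sin(2πr)/(2π)); simple-harmonic s = (h/2)(1 − cos(πr))
β=12°: printed 0.5836 | uniform 2.4000, cycloidal 0.5836, simple-harmonic 1.1459
β=21°: printed 2.6549 | uniform 4.2000, cycloidal 2.6549, simple-harmonic 3.2761
β=39°: printed 9.3451 | uniform 7.8000, cycloidal 9.3451, simple-harmonic 8.7239
β=45°: printed 10.9099 | uniform 9.0000, cycloidal 10.9099, simple-harmonic 10.2426
only one law matches every sample → cycloidal

cycloidal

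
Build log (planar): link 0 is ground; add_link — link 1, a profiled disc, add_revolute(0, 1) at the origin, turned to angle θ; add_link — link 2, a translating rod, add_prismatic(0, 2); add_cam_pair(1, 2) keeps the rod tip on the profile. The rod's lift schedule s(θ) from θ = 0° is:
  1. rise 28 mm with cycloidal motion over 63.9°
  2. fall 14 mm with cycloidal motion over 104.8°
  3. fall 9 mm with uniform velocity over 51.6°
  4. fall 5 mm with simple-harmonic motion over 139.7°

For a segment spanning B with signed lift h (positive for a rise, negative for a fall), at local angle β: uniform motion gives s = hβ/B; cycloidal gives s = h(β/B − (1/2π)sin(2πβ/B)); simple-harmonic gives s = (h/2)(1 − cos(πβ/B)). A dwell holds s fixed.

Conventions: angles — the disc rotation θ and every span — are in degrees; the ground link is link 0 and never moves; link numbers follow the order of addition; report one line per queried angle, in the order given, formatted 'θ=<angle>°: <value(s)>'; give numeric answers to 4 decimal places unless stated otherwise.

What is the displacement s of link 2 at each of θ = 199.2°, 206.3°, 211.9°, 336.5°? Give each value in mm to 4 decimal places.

seg 1 [0°–63.9°] cycloidal, h=28: full span → s += 28 → s = 28.0000
seg 2 [63.9°–168.7°] cycloidal, h=-14: full span → s += -14 → s = 14.0000
seg 3 [168.7°–220.3°] uniform, h=-9: θ=199.2° here. β=30.5, B=51.6. -9·30.5/51.6 = -5.3198 → s = 8.6802
seg 3 [168.7°–220.3°] uniform, h=-9: θ=206.3° here. β=37.6, B=51.6. -9·37.6/51.6 = -6.5581 → s = 7.4419
seg 3 [168.7°–220.3°] uniform, h=-9: θ=211.9° here. β=43.2, B=51.6. -9·43.2/51.6 = -7.5349 → s = 6.4651
seg 3 [168.7°–220.3°] uniform, h=-9: full span → s += -9 → s = 5.0000
seg 4 [220.3°–360°] simple-harmonic, h=-5: θ=336.5° here. β=116.2, B=139.7. -5/2·(1 − cos(π·0.8318)) = -4.6589 → s = 0.3411

θ=199.2°: 8.6802
θ=206.3°: 7.4419
θ=211.9°: 6.4651
θ=336.5°: 0.3411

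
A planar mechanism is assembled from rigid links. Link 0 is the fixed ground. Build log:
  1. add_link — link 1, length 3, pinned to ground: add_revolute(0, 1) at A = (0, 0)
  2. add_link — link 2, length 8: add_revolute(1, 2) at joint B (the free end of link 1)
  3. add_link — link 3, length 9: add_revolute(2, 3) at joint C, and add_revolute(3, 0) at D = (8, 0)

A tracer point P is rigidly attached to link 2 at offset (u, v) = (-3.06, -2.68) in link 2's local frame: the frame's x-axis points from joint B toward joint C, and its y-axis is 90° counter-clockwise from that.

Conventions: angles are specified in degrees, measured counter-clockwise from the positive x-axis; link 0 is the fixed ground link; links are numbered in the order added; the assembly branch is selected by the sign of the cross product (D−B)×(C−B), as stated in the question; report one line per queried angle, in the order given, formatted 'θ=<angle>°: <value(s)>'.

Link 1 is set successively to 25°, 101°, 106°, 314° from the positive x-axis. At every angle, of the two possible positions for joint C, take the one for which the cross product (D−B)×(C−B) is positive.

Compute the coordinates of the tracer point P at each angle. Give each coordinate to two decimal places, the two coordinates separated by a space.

A=(0,0), D=(8.00,0)
θ=25°: B = A + 3.00·(cos25°, sin25°) = (2.7189, 1.2679)
θ=25°: |BD| = 5.4311
θ=25°: circle(B,8.00) ∩ circle(D,9.00): a=1.1505, h=7.9168
θ=25°:   candidates: C₊=(5.6858,8.6974) cross=42.997; C₋=(1.9895,-6.6988) cross=-42.997
θ=25°:   branch + wants cross > 0 → take C=(5.6858,8.6974) (cross=42.997)
θ=25°: ex = (C−B)/|BC| = (0.3709,0.9287); ey = (-0.9287,0.3709)
θ=25°: P = B + -3.06·ex + -2.68·ey = (4.0730,-2.5678)
θ=101°: B = A + 3.00·(cos101°, sin101°) = (-0.5724, 2.9449)
θ=101°: |BD| = 9.0642
θ=101°: circle(B,8.00) ∩ circle(D,9.00): a=3.5943, h=7.1471
θ=101°:   candidates: C₊=(5.1489,8.5365) cross=64.782; C₋=(0.5049,-4.9823) cross=-64.782
θ=101°:   branch + wants cross > 0 → take C=(5.1489,8.5365) (cross=64.782)
θ=101°: ex = (C−B)/|BC| = (0.7152,0.6989); ey = (-0.6989,0.7152)
θ=101°: P = B + -3.06·ex + -2.68·ey = (-0.8877,-1.1106)
θ=106°: B = A + 3.00·(cos106°, sin106°) = (-0.8269, 2.8838)
θ=106°: |BD| = 9.2860
θ=106°: circle(B,8.00) ∩ circle(D,9.00): a=3.7277, h=7.0785
θ=106°:   candidates: C₊=(4.9147,8.4546) cross=65.731; C₋=(0.5182,-5.0023) cross=-65.731
θ=106°:   branch + wants cross > 0 → take C=(4.9147,8.4546) (cross=65.731)
θ=106°: ex = (C−B)/|BC| = (0.7177,0.6964); ey = (-0.6964,0.7177)
θ=106°: P = B + -3.06·ex + -2.68·ey = (-1.1568,-1.1705)
θ=314°: B = A + 3.00·(cos314°, sin314°) = (2.0840, -2.1580)
θ=314°: |BD| = 6.2973
θ=314°: circle(B,8.00) ∩ circle(D,9.00): a=1.7989, h=7.7951
θ=314°:   candidates: C₊=(1.1026,5.7816) cross=49.089; C₋=(6.4452,-8.8647) cross=-49.089
θ=314°:   branch + wants cross > 0 → take C=(1.1026,5.7816) (cross=49.089)
θ=314°: ex = (C−B)/|BC| = (-0.1227,0.9924); ey = (-0.9924,-0.1227)
θ=314°: P = B + -3.06·ex + -2.68·ey = (5.1191,-4.8662)

θ=25°: 4.07 -2.57
θ=101°: -0.89 -1.11
θ=106°: -1.16 -1.17
θ=314°: 5.12 -4.87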